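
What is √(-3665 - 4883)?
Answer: 2*I*√2137 ≈ 92.455*I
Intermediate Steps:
√(-3665 - 4883) = √(-8548) = 2*I*√2137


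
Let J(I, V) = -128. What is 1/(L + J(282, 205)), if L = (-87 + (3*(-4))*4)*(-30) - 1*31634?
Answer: -1/27712 ≈ -3.6085e-5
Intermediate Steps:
L = -27584 (L = (-87 - 12*4)*(-30) - 31634 = (-87 - 48)*(-30) - 31634 = -135*(-30) - 31634 = 4050 - 31634 = -27584)
1/(L + J(282, 205)) = 1/(-27584 - 128) = 1/(-27712) = -1/27712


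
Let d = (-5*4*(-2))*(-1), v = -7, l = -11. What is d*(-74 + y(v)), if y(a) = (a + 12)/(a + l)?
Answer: 26740/9 ≈ 2971.1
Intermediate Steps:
y(a) = (12 + a)/(-11 + a) (y(a) = (a + 12)/(a - 11) = (12 + a)/(-11 + a))
d = -40 (d = -20*(-2)*(-1) = 40*(-1) = -40)
d*(-74 + y(v)) = -40*(-74 + (12 - 7)/(-11 - 7)) = -40*(-74 + 5/(-18)) = -40*(-74 - 1/18*5) = -40*(-74 - 5/18) = -40*(-1337/18) = 26740/9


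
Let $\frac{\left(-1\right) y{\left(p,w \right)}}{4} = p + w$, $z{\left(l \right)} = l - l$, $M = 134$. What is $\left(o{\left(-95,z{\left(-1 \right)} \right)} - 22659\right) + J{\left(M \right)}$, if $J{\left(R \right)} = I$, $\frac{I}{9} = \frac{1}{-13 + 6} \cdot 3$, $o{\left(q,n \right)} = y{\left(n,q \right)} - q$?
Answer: $- \frac{155315}{7} \approx -22188.0$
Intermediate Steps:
$z{\left(l \right)} = 0$
$y{\left(p,w \right)} = - 4 p - 4 w$ ($y{\left(p,w \right)} = - 4 \left(p + w\right) = - 4 p - 4 w$)
$o{\left(q,n \right)} = - 5 q - 4 n$ ($o{\left(q,n \right)} = \left(- 4 n - 4 q\right) - q = - 5 q - 4 n$)
$I = - \frac{27}{7}$ ($I = 9 \frac{1}{-13 + 6} \cdot 3 = 9 \frac{1}{-7} \cdot 3 = 9 \left(\left(- \frac{1}{7}\right) 3\right) = 9 \left(- \frac{3}{7}\right) = - \frac{27}{7} \approx -3.8571$)
$J{\left(R \right)} = - \frac{27}{7}$
$\left(o{\left(-95,z{\left(-1 \right)} \right)} - 22659\right) + J{\left(M \right)} = \left(\left(\left(-5\right) \left(-95\right) - 0\right) - 22659\right) - \frac{27}{7} = \left(\left(475 + 0\right) - 22659\right) - \frac{27}{7} = \left(475 - 22659\right) - \frac{27}{7} = -22184 - \frac{27}{7} = - \frac{155315}{7}$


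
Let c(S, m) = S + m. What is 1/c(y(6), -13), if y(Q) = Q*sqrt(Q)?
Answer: 13/47 + 6*sqrt(6)/47 ≈ 0.58930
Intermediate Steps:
y(Q) = Q**(3/2)
1/c(y(6), -13) = 1/(6**(3/2) - 13) = 1/(6*sqrt(6) - 13) = 1/(-13 + 6*sqrt(6))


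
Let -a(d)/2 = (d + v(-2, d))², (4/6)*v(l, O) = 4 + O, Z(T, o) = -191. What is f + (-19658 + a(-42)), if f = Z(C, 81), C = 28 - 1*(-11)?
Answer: -39451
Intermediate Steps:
C = 39 (C = 28 + 11 = 39)
v(l, O) = 6 + 3*O/2 (v(l, O) = 3*(4 + O)/2 = 6 + 3*O/2)
f = -191
a(d) = -2*(6 + 5*d/2)² (a(d) = -2*(d + (6 + 3*d/2))² = -2*(6 + 5*d/2)²)
f + (-19658 + a(-42)) = -191 + (-19658 - (12 + 5*(-42))²/2) = -191 + (-19658 - (12 - 210)²/2) = -191 + (-19658 - ½*(-198)²) = -191 + (-19658 - ½*39204) = -191 + (-19658 - 19602) = -191 - 39260 = -39451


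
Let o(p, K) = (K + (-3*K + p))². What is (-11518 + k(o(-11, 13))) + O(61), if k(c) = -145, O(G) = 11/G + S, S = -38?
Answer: -713750/61 ≈ -11701.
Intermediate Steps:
O(G) = -38 + 11/G (O(G) = 11/G - 38 = -38 + 11/G)
o(p, K) = (p - 2*K)² (o(p, K) = (K + (p - 3*K))² = (p - 2*K)²)
(-11518 + k(o(-11, 13))) + O(61) = (-11518 - 145) + (-38 + 11/61) = -11663 + (-38 + 11*(1/61)) = -11663 + (-38 + 11/61) = -11663 - 2307/61 = -713750/61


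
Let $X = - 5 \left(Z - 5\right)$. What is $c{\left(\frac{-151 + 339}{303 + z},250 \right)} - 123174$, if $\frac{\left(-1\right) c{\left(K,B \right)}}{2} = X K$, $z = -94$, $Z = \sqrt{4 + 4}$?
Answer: $- \frac{25752766}{209} + \frac{3760 \sqrt{2}}{209} \approx -1.2319 \cdot 10^{5}$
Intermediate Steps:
$Z = 2 \sqrt{2}$ ($Z = \sqrt{8} = 2 \sqrt{2} \approx 2.8284$)
$X = 25 - 10 \sqrt{2}$ ($X = - 5 \left(2 \sqrt{2} - 5\right) = - 5 \left(-5 + 2 \sqrt{2}\right) = 25 - 10 \sqrt{2} \approx 10.858$)
$c{\left(K,B \right)} = - 2 K \left(25 - 10 \sqrt{2}\right)$ ($c{\left(K,B \right)} = - 2 \left(25 - 10 \sqrt{2}\right) K = - 2 K \left(25 - 10 \sqrt{2}\right)$)
$c{\left(\frac{-151 + 339}{303 + z},250 \right)} - 123174 = 10 \frac{-151 + 339}{303 - 94} \left(-5 + 2 \sqrt{2}\right) - 123174 = 10 \cdot \frac{188}{209} \left(-5 + 2 \sqrt{2}\right) - 123174 = \left(- \frac{9400}{209} + \frac{3760 \sqrt{2}}{209}\right) - 123174 = - \frac{25752766}{209} + \frac{3760 \sqrt{2}}{209}$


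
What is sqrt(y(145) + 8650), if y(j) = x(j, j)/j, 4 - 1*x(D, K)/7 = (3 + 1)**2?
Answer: sqrt(181854070)/145 ≈ 93.002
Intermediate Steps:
x(D, K) = -84 (x(D, K) = 28 - 7*(3 + 1)**2 = 28 - 7*4**2 = 28 - 7*16 = 28 - 112 = -84)
y(j) = -84/j
sqrt(y(145) + 8650) = sqrt(-84/145 + 8650) = sqrt(1254166/145) = sqrt(181854070)/145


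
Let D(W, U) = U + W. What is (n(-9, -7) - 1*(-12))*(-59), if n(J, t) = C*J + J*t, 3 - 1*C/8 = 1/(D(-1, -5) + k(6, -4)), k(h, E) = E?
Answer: 43719/5 ≈ 8743.8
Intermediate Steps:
C = 124/5 (C = 24 - 8/((-5 - 1) - 4) = 24 - 8/(-6 - 4) = 24 - 8/(-10) = 24 - 8*(-⅒) = 24 + ⅘ = 124/5 ≈ 24.800)
n(J, t) = 124*J/5 + J*t
(n(-9, -7) - 1*(-12))*(-59) = ((⅕)*(-9)*(124 + 5*(-7)) - 1*(-12))*(-59) = ((⅕)*(-9)*(124 - 35) + 12)*(-59) = ((⅕)*(-9)*89 + 12)*(-59) = (-801/5 + 12)*(-59) = -741/5*(-59) = 43719/5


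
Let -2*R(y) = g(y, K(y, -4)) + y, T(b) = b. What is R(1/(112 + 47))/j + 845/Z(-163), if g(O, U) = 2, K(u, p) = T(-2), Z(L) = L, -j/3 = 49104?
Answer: -3598559593/694160928 ≈ -5.1840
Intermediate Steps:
j = -147312 (j = -3*49104 = -147312)
K(u, p) = -2
R(y) = -1 - y/2 (R(y) = -(2 + y)/2 = -1 - y/2)
R(1/(112 + 47))/j + 845/Z(-163) = (-1 - 1/(2*(112 + 47)))/(-147312) + 845/(-163) = (-1 - ½/159)*(-1/147312) + 845*(-1/163) = (-1 - ½*1/159)*(-1/147312) - 845/163 = (-1 - 1/318)*(-1/147312) - 845/163 = -319/318*(-1/147312) - 845/163 = 29/4258656 - 845/163 = -3598559593/694160928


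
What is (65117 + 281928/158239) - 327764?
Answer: -60145755/229 ≈ -2.6265e+5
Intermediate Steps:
(65117 + 281928/158239) - 327764 = (65117 + 281928*(1/158239)) - 327764 = (65117 + 408/229) - 327764 = 14912201/229 - 327764 = -60145755/229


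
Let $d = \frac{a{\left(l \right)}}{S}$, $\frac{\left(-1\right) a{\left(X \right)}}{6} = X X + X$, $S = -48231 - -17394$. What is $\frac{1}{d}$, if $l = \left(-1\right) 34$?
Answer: $\frac{10279}{2244} \approx 4.5807$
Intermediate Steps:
$l = -34$
$S = -30837$ ($S = -48231 + 17394 = -30837$)
$a{\left(X \right)} = - 6 X - 6 X^{2}$ ($a{\left(X \right)} = - 6 \left(X X + X\right) = - 6 \left(X^{2} + X\right) = - 6 \left(X + X^{2}\right) = - 6 X - 6 X^{2}$)
$d = \frac{2244}{10279}$ ($d = \frac{\left(-6\right) \left(-34\right) \left(1 - 34\right)}{-30837} = \left(-6\right) \left(-34\right) \left(-33\right) \left(- \frac{1}{30837}\right) = \left(-6732\right) \left(- \frac{1}{30837}\right) = \frac{2244}{10279} \approx 0.21831$)
$\frac{1}{d} = \frac{1}{\frac{2244}{10279}} = \frac{10279}{2244}$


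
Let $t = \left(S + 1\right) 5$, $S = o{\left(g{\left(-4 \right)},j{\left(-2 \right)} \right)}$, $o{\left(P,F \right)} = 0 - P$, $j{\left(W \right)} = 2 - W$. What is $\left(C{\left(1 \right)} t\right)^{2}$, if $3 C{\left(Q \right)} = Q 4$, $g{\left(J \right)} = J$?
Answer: $\frac{10000}{9} \approx 1111.1$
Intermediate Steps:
$C{\left(Q \right)} = \frac{4 Q}{3}$ ($C{\left(Q \right)} = \frac{Q 4}{3} = \frac{4 Q}{3}$)
$o{\left(P,F \right)} = - P$
$S = 4$ ($S = \left(-1\right) \left(-4\right) = 4$)
$t = 25$ ($t = \left(4 + 1\right) 5 = 5 \cdot 5 = 25$)
$\left(C{\left(1 \right)} t\right)^{2} = \left(\frac{4}{3} \cdot 1 \cdot 25\right)^{2} = \left(\frac{4}{3} \cdot 25\right)^{2} = \left(\frac{100}{3}\right)^{2} = \frac{10000}{9}$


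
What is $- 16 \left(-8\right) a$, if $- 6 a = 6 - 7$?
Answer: $\frac{64}{3} \approx 21.333$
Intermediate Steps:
$a = \frac{1}{6}$ ($a = - \frac{6 - 7}{6} = \left(- \frac{1}{6}\right) \left(-1\right) = \frac{1}{6} \approx 0.16667$)
$- 16 \left(-8\right) a = - \frac{16 \left(-8\right)}{6} = - \frac{-128}{6} = \left(-1\right) \left(- \frac{64}{3}\right) = \frac{64}{3}$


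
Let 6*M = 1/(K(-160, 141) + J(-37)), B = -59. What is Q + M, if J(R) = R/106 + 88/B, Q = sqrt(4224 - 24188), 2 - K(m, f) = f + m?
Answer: 3127/359469 + 2*I*sqrt(4991) ≈ 0.0086989 + 141.29*I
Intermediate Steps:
K(m, f) = 2 - f - m (K(m, f) = 2 - (f + m) = 2 + (-f - m) = 2 - f - m)
Q = 2*I*sqrt(4991) (Q = sqrt(-19964) = 2*I*sqrt(4991) ≈ 141.29*I)
J(R) = -88/59 + R/106 (J(R) = R/106 + 88/(-59) = R*(1/106) + 88*(-1/59) = R/106 - 88/59 = -88/59 + R/106)
M = 3127/359469 (M = 1/(6*((2 - 1*141 - 1*(-160)) + (-88/59 + (1/106)*(-37)))) = 1/(6*((2 - 141 + 160) + (-88/59 - 37/106))) = 1/(6*(21 - 11511/6254)) = 1/(6*(119823/6254)) = (1/6)*(6254/119823) = 3127/359469 ≈ 0.0086989)
Q + M = 2*I*sqrt(4991) + 3127/359469 = 3127/359469 + 2*I*sqrt(4991)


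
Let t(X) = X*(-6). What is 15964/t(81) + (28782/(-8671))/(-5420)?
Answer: -14427754739/439239510 ≈ -32.847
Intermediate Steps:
t(X) = -6*X
15964/t(81) + (28782/(-8671))/(-5420) = 15964/((-6*81)) + (28782/(-8671))/(-5420) = 15964/(-486) + (28782*(-1/8671))*(-1/5420) = 15964*(-1/486) - 2214/667*(-1/5420) = -7982/243 + 1107/1807570 = -14427754739/439239510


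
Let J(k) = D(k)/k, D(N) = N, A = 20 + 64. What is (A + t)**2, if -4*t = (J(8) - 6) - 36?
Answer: 142129/16 ≈ 8883.1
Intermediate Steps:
A = 84
J(k) = 1 (J(k) = k/k = 1)
t = 41/4 (t = -((1 - 6) - 36)/4 = -(-5 - 36)/4 = -1/4*(-41) = 41/4 ≈ 10.250)
(A + t)**2 = (84 + 41/4)**2 = (377/4)**2 = 142129/16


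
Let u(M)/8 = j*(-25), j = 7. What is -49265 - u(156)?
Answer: -47865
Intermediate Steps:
u(M) = -1400 (u(M) = 8*(7*(-25)) = 8*(-175) = -1400)
-49265 - u(156) = -49265 - 1*(-1400) = -49265 + 1400 = -47865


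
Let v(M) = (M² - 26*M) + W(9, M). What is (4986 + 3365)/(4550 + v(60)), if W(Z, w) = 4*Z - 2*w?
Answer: 8351/6506 ≈ 1.2836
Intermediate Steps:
W(Z, w) = -2*w + 4*Z
v(M) = 36 + M² - 28*M (v(M) = (M² - 26*M) + (-2*M + 4*9) = (M² - 26*M) + (-2*M + 36) = (M² - 26*M) + (36 - 2*M) = 36 + M² - 28*M)
(4986 + 3365)/(4550 + v(60)) = (4986 + 3365)/(4550 + (36 + 60² - 28*60)) = 8351/(4550 + (36 + 3600 - 1680)) = 8351/(4550 + 1956) = 8351/6506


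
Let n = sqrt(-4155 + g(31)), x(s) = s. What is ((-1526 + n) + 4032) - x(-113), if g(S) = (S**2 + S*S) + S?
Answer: 2619 + I*sqrt(2202) ≈ 2619.0 + 46.925*I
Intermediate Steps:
g(S) = S + 2*S**2 (g(S) = (S**2 + S**2) + S = 2*S**2 + S = S + 2*S**2)
n = I*sqrt(2202) (n = sqrt(-4155 + 31*(1 + 2*31)) = sqrt(-4155 + 31*(1 + 62)) = sqrt(-4155 + 31*63) = sqrt(-4155 + 1953) = sqrt(-2202) = I*sqrt(2202) ≈ 46.925*I)
((-1526 + n) + 4032) - x(-113) = ((-1526 + I*sqrt(2202)) + 4032) - 1*(-113) = (2506 + I*sqrt(2202)) + 113 = 2619 + I*sqrt(2202)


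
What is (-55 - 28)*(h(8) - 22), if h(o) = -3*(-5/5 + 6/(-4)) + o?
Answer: 1079/2 ≈ 539.50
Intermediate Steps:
h(o) = 15/2 + o (h(o) = -3*(-5*⅕ + 6*(-¼)) + o = -3*(-1 - 3/2) + o = -3*(-5/2) + o = 15/2 + o)
(-55 - 28)*(h(8) - 22) = (-55 - 28)*((15/2 + 8) - 22) = -83*(31/2 - 22) = -83*(-13/2) = 1079/2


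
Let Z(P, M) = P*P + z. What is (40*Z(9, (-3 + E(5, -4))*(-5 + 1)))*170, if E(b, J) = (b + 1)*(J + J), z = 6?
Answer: 591600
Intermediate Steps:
E(b, J) = 2*J*(1 + b) (E(b, J) = (1 + b)*(2*J) = 2*J*(1 + b))
Z(P, M) = 6 + P**2 (Z(P, M) = P*P + 6 = P**2 + 6 = 6 + P**2)
(40*Z(9, (-3 + E(5, -4))*(-5 + 1)))*170 = (40*(6 + 9**2))*170 = (40*(6 + 81))*170 = (40*87)*170 = 3480*170 = 591600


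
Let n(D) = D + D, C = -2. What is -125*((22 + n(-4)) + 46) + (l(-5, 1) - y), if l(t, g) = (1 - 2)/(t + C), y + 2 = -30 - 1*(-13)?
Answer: -52366/7 ≈ -7480.9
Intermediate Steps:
n(D) = 2*D
y = -19 (y = -2 + (-30 - 1*(-13)) = -2 + (-30 + 13) = -2 - 17 = -19)
l(t, g) = -1/(-2 + t) (l(t, g) = (1 - 2)/(t - 2) = -1/(-2 + t))
-125*((22 + n(-4)) + 46) + (l(-5, 1) - y) = -125*((22 + 2*(-4)) + 46) + (-1/(-2 - 5) - 1*(-19)) = -125*((22 - 8) + 46) + (-1/(-7) + 19) = -125*(14 + 46) + (-1*(-⅐) + 19) = -125*60 + (⅐ + 19) = -7500 + 134/7 = -52366/7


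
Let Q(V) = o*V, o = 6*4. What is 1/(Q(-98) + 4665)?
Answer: 1/2313 ≈ 0.00043234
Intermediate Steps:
o = 24
Q(V) = 24*V
1/(Q(-98) + 4665) = 1/(24*(-98) + 4665) = 1/(-2352 + 4665) = 1/2313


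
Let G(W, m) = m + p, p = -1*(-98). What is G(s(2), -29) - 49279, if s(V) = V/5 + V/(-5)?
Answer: -49210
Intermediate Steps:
p = 98
s(V) = 0 (s(V) = V*(⅕) + V*(-⅕) = V/5 - V/5 = 0)
G(W, m) = 98 + m (G(W, m) = m + 98 = 98 + m)
G(s(2), -29) - 49279 = (98 - 29) - 49279 = 69 - 49279 = -49210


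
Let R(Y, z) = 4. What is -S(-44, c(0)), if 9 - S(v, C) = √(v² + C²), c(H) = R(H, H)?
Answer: -9 + 4*√122 ≈ 35.181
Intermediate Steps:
c(H) = 4
S(v, C) = 9 - √(C² + v²) (S(v, C) = 9 - √(v² + C²) = 9 - √(C² + v²))
-S(-44, c(0)) = -(9 - √(4² + (-44)²)) = -(9 - √(16 + 1936)) = -(9 - √1952) = -(9 - 4*√122) = -9 + 4*√122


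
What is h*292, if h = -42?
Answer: -12264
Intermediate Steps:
h*292 = -42*292 = -12264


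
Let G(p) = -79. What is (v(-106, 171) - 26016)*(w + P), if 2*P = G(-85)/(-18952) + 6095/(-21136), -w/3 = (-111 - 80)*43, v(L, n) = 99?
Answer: -63947439278480355/100142368 ≈ -6.3857e+8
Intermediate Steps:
w = 24639 (w = -3*(-111 - 80)*43 = -(-573)*43 = -3*(-8213) = 24639)
P = -14230337/100142368 (P = (-79/(-18952) + 6095/(-21136))/2 = (-79*(-1/18952) + 6095*(-1/21136))/2 = (79/18952 - 6095/21136)/2 = (½)*(-14230337/50071184) = -14230337/100142368 ≈ -0.14210)
(v(-106, 171) - 26016)*(w + P) = (99 - 26016)*(24639 - 14230337/100142368) = -25917*2467393574815/100142368 = -63947439278480355/100142368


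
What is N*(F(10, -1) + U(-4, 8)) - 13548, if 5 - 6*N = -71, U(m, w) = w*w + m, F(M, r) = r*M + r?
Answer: -38782/3 ≈ -12927.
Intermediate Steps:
F(M, r) = r + M*r (F(M, r) = M*r + r = r + M*r)
U(m, w) = m + w**2 (U(m, w) = w**2 + m = m + w**2)
N = 38/3 (N = 5/6 - 1/6*(-71) = 5/6 + 71/6 = 38/3 ≈ 12.667)
N*(F(10, -1) + U(-4, 8)) - 13548 = 38*(-(1 + 10) + (-4 + 8**2))/3 - 13548 = 38*(-1*11 + (-4 + 64))/3 - 13548 = 38*(-11 + 60)/3 - 13548 = (38/3)*49 - 13548 = 1862/3 - 13548 = -38782/3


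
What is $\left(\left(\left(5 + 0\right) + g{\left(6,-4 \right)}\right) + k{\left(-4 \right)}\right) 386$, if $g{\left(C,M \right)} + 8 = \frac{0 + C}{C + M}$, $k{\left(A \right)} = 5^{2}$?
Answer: $9650$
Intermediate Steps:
$k{\left(A \right)} = 25$
$g{\left(C,M \right)} = -8 + \frac{C}{C + M}$ ($g{\left(C,M \right)} = -8 + \frac{0 + C}{C + M} = -8 + \frac{C}{C + M}$)
$\left(\left(\left(5 + 0\right) + g{\left(6,-4 \right)}\right) + k{\left(-4 \right)}\right) 386 = \left(\left(\left(5 + 0\right) + \frac{\left(-8\right) \left(-4\right) - 42}{6 - 4}\right) + 25\right) 386 = \left(\left(5 + \frac{32 - 42}{2}\right) + 25\right) 386 = \left(\left(5 + \frac{1}{2} \left(-10\right)\right) + 25\right) 386 = \left(\left(5 - 5\right) + 25\right) 386 = \left(0 + 25\right) 386 = 25 \cdot 386 = 9650$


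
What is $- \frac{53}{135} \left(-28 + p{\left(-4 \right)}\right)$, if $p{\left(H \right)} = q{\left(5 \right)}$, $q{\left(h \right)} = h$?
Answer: $\frac{1219}{135} \approx 9.0296$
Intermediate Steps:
$p{\left(H \right)} = 5$
$- \frac{53}{135} \left(-28 + p{\left(-4 \right)}\right) = - \frac{53}{135} \left(-28 + 5\right) = \left(-53\right) \frac{1}{135} \left(-23\right) = \left(- \frac{53}{135}\right) \left(-23\right) = \frac{1219}{135}$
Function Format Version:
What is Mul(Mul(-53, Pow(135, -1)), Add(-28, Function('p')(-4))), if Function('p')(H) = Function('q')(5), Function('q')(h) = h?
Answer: Rational(1219, 135) ≈ 9.0296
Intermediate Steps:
Function('p')(H) = 5
Mul(Mul(-53, Pow(135, -1)), Add(-28, Function('p')(-4))) = Mul(Mul(-53, Pow(135, -1)), Add(-28, 5)) = Mul(Mul(-53, Rational(1, 135)), -23) = Mul(Rational(-53, 135), -23) = Rational(1219, 135)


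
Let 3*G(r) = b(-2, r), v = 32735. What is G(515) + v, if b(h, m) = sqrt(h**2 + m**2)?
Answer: 32735 + sqrt(265229)/3 ≈ 32907.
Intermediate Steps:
G(r) = sqrt(4 + r**2)/3 (G(r) = sqrt((-2)**2 + r**2)/3 = sqrt(4 + r**2)/3)
G(515) + v = sqrt(4 + 515**2)/3 + 32735 = sqrt(4 + 265225)/3 + 32735 = sqrt(265229)/3 + 32735 = 32735 + sqrt(265229)/3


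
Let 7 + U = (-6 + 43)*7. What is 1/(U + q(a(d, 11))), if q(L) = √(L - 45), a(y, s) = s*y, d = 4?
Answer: 252/63505 - I/63505 ≈ 0.0039682 - 1.5747e-5*I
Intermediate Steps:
q(L) = √(-45 + L)
U = 252 (U = -7 + (-6 + 43)*7 = -7 + 37*7 = -7 + 259 = 252)
1/(U + q(a(d, 11))) = 1/(252 + √(-45 + 11*4)) = 1/(252 + √(-45 + 44)) = 1/(252 + √(-1)) = 1/(252 + I) = (252 - I)/63505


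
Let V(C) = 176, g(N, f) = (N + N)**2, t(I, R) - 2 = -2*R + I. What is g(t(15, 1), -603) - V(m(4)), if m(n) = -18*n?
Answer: 724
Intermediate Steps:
t(I, R) = 2 + I - 2*R (t(I, R) = 2 + (-2*R + I) = 2 + (I - 2*R) = 2 + I - 2*R)
g(N, f) = 4*N**2 (g(N, f) = (2*N)**2 = 4*N**2)
g(t(15, 1), -603) - V(m(4)) = 4*(2 + 15 - 2*1)**2 - 1*176 = 4*(2 + 15 - 2)**2 - 176 = 4*15**2 - 176 = 4*225 - 176 = 900 - 176 = 724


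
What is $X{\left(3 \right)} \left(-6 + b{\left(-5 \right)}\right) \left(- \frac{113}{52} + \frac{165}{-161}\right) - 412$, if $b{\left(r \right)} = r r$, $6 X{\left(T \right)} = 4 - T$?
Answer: $- \frac{21204271}{50232} \approx -422.13$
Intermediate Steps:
$X{\left(T \right)} = \frac{2}{3} - \frac{T}{6}$ ($X{\left(T \right)} = \frac{4 - T}{6} = \frac{2}{3} - \frac{T}{6}$)
$b{\left(r \right)} = r^{2}$
$X{\left(3 \right)} \left(-6 + b{\left(-5 \right)}\right) \left(- \frac{113}{52} + \frac{165}{-161}\right) - 412 = \left(\frac{2}{3} - \frac{1}{2}\right) \left(-6 + \left(-5\right)^{2}\right) \left(- \frac{113}{52} + \frac{165}{-161}\right) - 412 = \left(\frac{2}{3} - \frac{1}{2}\right) \left(-6 + 25\right) \left(\left(-113\right) \frac{1}{52} + 165 \left(- \frac{1}{161}\right)\right) - 412 = \frac{1}{6} \cdot 19 \left(- \frac{113}{52} - \frac{165}{161}\right) - 412 = \frac{19}{6} \left(- \frac{26773}{8372}\right) - 412 = - \frac{508687}{50232} - 412 = - \frac{21204271}{50232}$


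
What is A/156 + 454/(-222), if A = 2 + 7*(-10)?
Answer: -3580/1443 ≈ -2.4809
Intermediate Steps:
A = -68 (A = 2 - 70 = -68)
A/156 + 454/(-222) = -68/156 + 454/(-222) = -68*1/156 + 454*(-1/222) = -17/39 - 227/111 = -3580/1443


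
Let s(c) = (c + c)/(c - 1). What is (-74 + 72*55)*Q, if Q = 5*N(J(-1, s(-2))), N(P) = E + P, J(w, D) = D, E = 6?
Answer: 427460/3 ≈ 1.4249e+5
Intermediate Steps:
s(c) = 2*c/(-1 + c) (s(c) = (2*c)/(-1 + c) = 2*c/(-1 + c))
N(P) = 6 + P
Q = 110/3 (Q = 5*(6 + 2*(-2)/(-1 - 2)) = 5*(6 + 2*(-2)/(-3)) = 5*(6 + 2*(-2)*(-⅓)) = 5*(6 + 4/3) = 5*(22/3) = 110/3 ≈ 36.667)
(-74 + 72*55)*Q = (-74 + 72*55)*(110/3) = (-74 + 3960)*(110/3) = 3886*(110/3) = 427460/3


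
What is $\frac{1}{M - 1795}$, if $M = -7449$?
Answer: $- \frac{1}{9244} \approx -0.00010818$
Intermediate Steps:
$\frac{1}{M - 1795} = \frac{1}{-7449 - 1795} = \frac{1}{-9244} = - \frac{1}{9244}$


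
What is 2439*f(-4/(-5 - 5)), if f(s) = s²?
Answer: 9756/25 ≈ 390.24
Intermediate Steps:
2439*f(-4/(-5 - 5)) = 2439*(-4/(-5 - 5))² = 2439*(-4/(-10))² = 2439*(-⅒*(-4))² = 2439*(⅖)² = 2439*(4/25) = 9756/25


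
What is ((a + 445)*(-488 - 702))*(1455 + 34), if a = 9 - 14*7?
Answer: -630799960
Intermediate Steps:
a = -89 (a = 9 - 98 = -89)
((a + 445)*(-488 - 702))*(1455 + 34) = ((-89 + 445)*(-488 - 702))*(1455 + 34) = (356*(-1190))*1489 = -423640*1489 = -630799960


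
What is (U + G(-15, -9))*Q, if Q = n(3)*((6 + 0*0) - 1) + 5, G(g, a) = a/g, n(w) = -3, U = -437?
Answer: 4364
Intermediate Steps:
Q = -10 (Q = -3*((6 + 0*0) - 1) + 5 = -3*((6 + 0) - 1) + 5 = -3*(6 - 1) + 5 = -3*5 + 5 = -15 + 5 = -10)
(U + G(-15, -9))*Q = (-437 - 9/(-15))*(-10) = (-437 - 9*(-1/15))*(-10) = (-437 + ⅗)*(-10) = -2182/5*(-10) = 4364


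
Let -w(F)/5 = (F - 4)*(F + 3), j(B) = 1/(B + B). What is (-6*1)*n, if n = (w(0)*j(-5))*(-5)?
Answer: -180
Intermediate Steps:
j(B) = 1/(2*B)
w(F) = -5*(-4 + F)*(3 + F) (w(F) = -5*(F - 4)*(F + 3) = -5*(-4 + F)*(3 + F))
n = 30 (n = ((60 - 5*0**2 + 5*0)*((1/2)/(-5)))*(-5) = ((60 - 5*0 + 0)*((1/2)*(-1/5)))*(-5) = ((60 + 0 + 0)*(-1/10))*(-5) = (60*(-1/10))*(-5) = -6*(-5) = 30)
(-6*1)*n = -6*1*30 = -6*30 = -180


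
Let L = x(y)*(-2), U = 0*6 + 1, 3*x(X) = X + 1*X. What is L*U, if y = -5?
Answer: 20/3 ≈ 6.6667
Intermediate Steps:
x(X) = 2*X/3 (x(X) = (X + 1*X)/3 = (X + X)/3 = (2*X)/3 = 2*X/3)
U = 1 (U = 0 + 1 = 1)
L = 20/3 (L = ((2/3)*(-5))*(-2) = -10/3*(-2) = 20/3 ≈ 6.6667)
L*U = (20/3)*1 = 20/3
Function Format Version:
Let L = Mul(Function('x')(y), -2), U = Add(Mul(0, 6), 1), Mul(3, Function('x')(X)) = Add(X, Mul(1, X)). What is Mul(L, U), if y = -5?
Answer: Rational(20, 3) ≈ 6.6667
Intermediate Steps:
Function('x')(X) = Mul(Rational(2, 3), X) (Function('x')(X) = Mul(Rational(1, 3), Add(X, Mul(1, X))) = Mul(Rational(1, 3), Add(X, X)) = Mul(Rational(1, 3), Mul(2, X)) = Mul(Rational(2, 3), X))
U = 1 (U = Add(0, 1) = 1)
L = Rational(20, 3) (L = Mul(Mul(Rational(2, 3), -5), -2) = Mul(Rational(-10, 3), -2) = Rational(20, 3) ≈ 6.6667)
Mul(L, U) = Mul(Rational(20, 3), 1) = Rational(20, 3)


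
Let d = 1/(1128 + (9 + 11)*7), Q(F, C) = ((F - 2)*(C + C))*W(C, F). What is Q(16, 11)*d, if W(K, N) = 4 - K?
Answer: -539/317 ≈ -1.7003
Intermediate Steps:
Q(F, C) = 2*C*(-2 + F)*(4 - C) (Q(F, C) = ((F - 2)*(C + C))*(4 - C) = ((-2 + F)*(2*C))*(4 - C) = (2*C*(-2 + F))*(4 - C) = 2*C*(-2 + F)*(4 - C))
d = 1/1268 (d = 1/(1128 + 20*7) = 1/(1128 + 140) = 1/1268 ≈ 0.00078864)
Q(16, 11)*d = -2*11*(-4 + 11)*(-2 + 16)*(1/1268) = -2*11*7*14*(1/1268) = -2156*1/1268 = -539/317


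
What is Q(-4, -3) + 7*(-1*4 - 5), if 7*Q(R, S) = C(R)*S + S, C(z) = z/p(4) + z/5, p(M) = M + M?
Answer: -4401/70 ≈ -62.871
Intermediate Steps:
p(M) = 2*M
C(z) = 13*z/40 (C(z) = z/((2*4)) + z/5 = z/8 + z*(⅕) = z*(⅛) + z/5 = z/8 + z/5 = 13*z/40)
Q(R, S) = S/7 + 13*R*S/280 (Q(R, S) = ((13*R/40)*S + S)/7 = (13*R*S/40 + S)/7 = (S + 13*R*S/40)/7 = S/7 + 13*R*S/280)
Q(-4, -3) + 7*(-1*4 - 5) = (1/280)*(-3)*(40 + 13*(-4)) + 7*(-1*4 - 5) = (1/280)*(-3)*(40 - 52) + 7*(-4 - 5) = (1/280)*(-3)*(-12) + 7*(-9) = 9/70 - 63 = -4401/70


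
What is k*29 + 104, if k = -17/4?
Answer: -77/4 ≈ -19.250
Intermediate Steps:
k = -17/4 (k = -17*¼ = -17/4 ≈ -4.2500)
k*29 + 104 = -17/4*29 + 104 = -493/4 + 104 = -77/4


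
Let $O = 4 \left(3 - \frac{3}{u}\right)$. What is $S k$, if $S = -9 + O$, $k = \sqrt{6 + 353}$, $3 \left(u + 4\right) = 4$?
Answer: $\frac{15 \sqrt{359}}{2} \approx 142.1$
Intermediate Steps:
$u = - \frac{8}{3}$ ($u = -4 + \frac{1}{3} \cdot 4 = -4 + \frac{4}{3} = - \frac{8}{3} \approx -2.6667$)
$k = \sqrt{359} \approx 18.947$
$O = \frac{33}{2}$ ($O = 4 \left(3 - \frac{3}{- \frac{8}{3}}\right) = 4 \left(3 - - \frac{9}{8}\right) = 4 \left(3 + \frac{9}{8}\right) = 4 \cdot \frac{33}{8} = \frac{33}{2} \approx 16.5$)
$S = \frac{15}{2}$ ($S = -9 + \frac{33}{2} = \frac{15}{2} \approx 7.5$)
$S k = \frac{15 \sqrt{359}}{2}$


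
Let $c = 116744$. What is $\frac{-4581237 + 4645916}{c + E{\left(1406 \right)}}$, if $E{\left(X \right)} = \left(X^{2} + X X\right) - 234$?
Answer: $\frac{64679}{4070182} \approx 0.015891$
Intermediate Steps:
$E{\left(X \right)} = -234 + 2 X^{2}$ ($E{\left(X \right)} = \left(X^{2} + X^{2}\right) - 234 = 2 X^{2} - 234 = -234 + 2 X^{2}$)
$\frac{-4581237 + 4645916}{c + E{\left(1406 \right)}} = \frac{-4581237 + 4645916}{116744 - \left(234 - 2 \cdot 1406^{2}\right)} = \frac{64679}{116744 + \left(-234 + 2 \cdot 1976836\right)} = \frac{64679}{116744 + \left(-234 + 3953672\right)} = \frac{64679}{116744 + 3953438} = \frac{64679}{4070182}$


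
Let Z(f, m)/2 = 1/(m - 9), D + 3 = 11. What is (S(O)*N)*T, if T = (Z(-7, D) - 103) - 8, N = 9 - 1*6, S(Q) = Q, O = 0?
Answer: 0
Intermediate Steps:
D = 8 (D = -3 + 11 = 8)
N = 3 (N = 9 - 6 = 3)
Z(f, m) = 2/(-9 + m) (Z(f, m) = 2/(m - 9) = 2/(-9 + m))
T = -113 (T = (2/(-9 + 8) - 103) - 8 = (2/(-1) - 103) - 8 = (2*(-1) - 103) - 8 = (-2 - 103) - 8 = -105 - 8 = -113)
(S(O)*N)*T = (0*3)*(-113) = 0*(-113) = 0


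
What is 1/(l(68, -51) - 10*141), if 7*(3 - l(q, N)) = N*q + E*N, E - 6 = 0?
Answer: -7/6075 ≈ -0.0011523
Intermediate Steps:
E = 6 (E = 6 + 0 = 6)
l(q, N) = 3 - 6*N/7 - N*q/7 (l(q, N) = 3 - (N*q + 6*N)/7 = 3 - (6*N + N*q)/7 = 3 + (-6*N/7 - N*q/7) = 3 - 6*N/7 - N*q/7)
1/(l(68, -51) - 10*141) = 1/((3 - 6/7*(-51) - 1/7*(-51)*68) - 10*141) = 1/((3 + 306/7 + 3468/7) - 1410) = 1/(3795/7 - 1410) = 1/(-6075/7) = -7/6075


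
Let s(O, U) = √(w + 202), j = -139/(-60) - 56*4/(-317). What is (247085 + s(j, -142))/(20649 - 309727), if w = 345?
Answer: -247085/289078 - √547/289078 ≈ -0.85482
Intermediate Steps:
j = 57503/19020 (j = -139*(-1/60) - 224*(-1/317) = 139/60 + 224/317 = 57503/19020 ≈ 3.0233)
s(O, U) = √547 (s(O, U) = √(345 + 202) = √547)
(247085 + s(j, -142))/(20649 - 309727) = (247085 + √547)/(20649 - 309727) = (247085 + √547)/(-289078) = (247085 + √547)*(-1/289078) = -247085/289078 - √547/289078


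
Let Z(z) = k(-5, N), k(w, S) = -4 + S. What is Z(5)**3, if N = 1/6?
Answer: -12167/216 ≈ -56.329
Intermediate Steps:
N = 1/6 ≈ 0.16667
Z(z) = -23/6 (Z(z) = -4 + 1/6 = -23/6)
Z(5)**3 = (-23/6)**3 = -12167/216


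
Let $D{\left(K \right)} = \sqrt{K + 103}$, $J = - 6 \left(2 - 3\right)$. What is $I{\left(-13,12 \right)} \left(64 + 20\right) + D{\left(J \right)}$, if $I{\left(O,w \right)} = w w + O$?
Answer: $11004 + \sqrt{109} \approx 11014.0$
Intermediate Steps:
$I{\left(O,w \right)} = O + w^{2}$ ($I{\left(O,w \right)} = w^{2} + O = O + w^{2}$)
$J = 6$ ($J = \left(-6\right) \left(-1\right) = 6$)
$D{\left(K \right)} = \sqrt{103 + K}$
$I{\left(-13,12 \right)} \left(64 + 20\right) + D{\left(J \right)} = \left(-13 + 12^{2}\right) \left(64 + 20\right) + \sqrt{103 + 6} = \left(-13 + 144\right) 84 + \sqrt{109} = 131 \cdot 84 + \sqrt{109} = 11004 + \sqrt{109}$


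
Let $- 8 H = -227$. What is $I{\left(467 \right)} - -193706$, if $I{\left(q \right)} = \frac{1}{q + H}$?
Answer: $\frac{767656886}{3963} \approx 1.9371 \cdot 10^{5}$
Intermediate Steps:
$H = \frac{227}{8}$ ($H = \left(- \frac{1}{8}\right) \left(-227\right) = \frac{227}{8} \approx 28.375$)
$I{\left(q \right)} = \frac{1}{\frac{227}{8} + q}$ ($I{\left(q \right)} = \frac{1}{q + \frac{227}{8}} = \frac{1}{\frac{227}{8} + q}$)
$I{\left(467 \right)} - -193706 = \frac{8}{227 + 8 \cdot 467} - -193706 = \frac{8}{227 + 3736} + 193706 = \frac{8}{3963} + 193706 = \frac{767656886}{3963}$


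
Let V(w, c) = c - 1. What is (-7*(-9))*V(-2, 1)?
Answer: 0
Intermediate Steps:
V(w, c) = -1 + c
(-7*(-9))*V(-2, 1) = (-7*(-9))*(-1 + 1) = 63*0 = 0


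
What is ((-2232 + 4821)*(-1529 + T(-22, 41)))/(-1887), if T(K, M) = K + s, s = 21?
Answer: 77670/37 ≈ 2099.2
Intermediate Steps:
T(K, M) = 21 + K (T(K, M) = K + 21 = 21 + K)
((-2232 + 4821)*(-1529 + T(-22, 41)))/(-1887) = ((-2232 + 4821)*(-1529 + (21 - 22)))/(-1887) = (2589*(-1529 - 1))*(-1/1887) = (2589*(-1530))*(-1/1887) = -3961170*(-1/1887) = 77670/37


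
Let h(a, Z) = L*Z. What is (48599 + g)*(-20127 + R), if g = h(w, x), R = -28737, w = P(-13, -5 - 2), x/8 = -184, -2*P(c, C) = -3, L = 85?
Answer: 3739122144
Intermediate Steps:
P(c, C) = 3/2 (P(c, C) = -½*(-3) = 3/2)
x = -1472 (x = 8*(-184) = -1472)
w = 3/2 ≈ 1.5000
h(a, Z) = 85*Z
g = -125120 (g = 85*(-1472) = -125120)
(48599 + g)*(-20127 + R) = (48599 - 125120)*(-20127 - 28737) = -76521*(-48864) = 3739122144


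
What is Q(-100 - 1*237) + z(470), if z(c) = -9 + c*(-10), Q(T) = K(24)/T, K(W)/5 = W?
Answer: -1587053/337 ≈ -4709.4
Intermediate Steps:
K(W) = 5*W
Q(T) = 120/T (Q(T) = (5*24)/T = 120/T)
z(c) = -9 - 10*c
Q(-100 - 1*237) + z(470) = 120/(-100 - 1*237) + (-9 - 10*470) = 120/(-100 - 237) + (-9 - 4700) = 120/(-337) - 4709 = 120*(-1/337) - 4709 = -120/337 - 4709 = -1587053/337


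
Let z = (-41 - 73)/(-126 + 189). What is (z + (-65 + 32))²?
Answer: 534361/441 ≈ 1211.7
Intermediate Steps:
z = -38/21 (z = -114/63 = -114*1/63 = -38/21 ≈ -1.8095)
(z + (-65 + 32))² = (-38/21 + (-65 + 32))² = (-38/21 - 33)² = (-731/21)² = 534361/441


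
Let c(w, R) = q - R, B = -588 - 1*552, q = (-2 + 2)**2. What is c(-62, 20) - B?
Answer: 1120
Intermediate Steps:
q = 0 (q = 0**2 = 0)
B = -1140 (B = -588 - 552 = -1140)
c(w, R) = -R (c(w, R) = 0 - R = -R)
c(-62, 20) - B = -1*20 - 1*(-1140) = -20 + 1140 = 1120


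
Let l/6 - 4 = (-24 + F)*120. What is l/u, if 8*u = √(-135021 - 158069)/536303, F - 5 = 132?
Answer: -174585933408*I*√293090/146545 ≈ -6.4497e+8*I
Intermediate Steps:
F = 137 (F = 5 + 132 = 137)
l = 81384 (l = 24 + 6*((-24 + 137)*120) = 24 + 6*(113*120) = 24 + 6*13560 = 24 + 81360 = 81384)
u = I*√293090/4290424 (u = (√(-135021 - 158069)/536303)/8 = (√(-293090)*(1/536303))/8 = ((I*√293090)*(1/536303))/8 = (I*√293090/536303)/8 = I*√293090/4290424 ≈ 0.00012618*I)
l/u = 81384/((I*√293090/4290424)) = 81384*(-2145212*I*√293090/146545) = -174585933408*I*√293090/146545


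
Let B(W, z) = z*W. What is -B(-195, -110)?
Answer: -21450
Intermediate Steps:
B(W, z) = W*z
-B(-195, -110) = -(-195)*(-110) = -1*21450 = -21450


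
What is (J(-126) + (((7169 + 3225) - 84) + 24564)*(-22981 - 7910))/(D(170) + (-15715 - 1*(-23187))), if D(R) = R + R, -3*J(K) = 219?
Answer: -1077292807/7812 ≈ -1.3790e+5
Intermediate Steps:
J(K) = -73 (J(K) = -⅓*219 = -73)
D(R) = 2*R
(J(-126) + (((7169 + 3225) - 84) + 24564)*(-22981 - 7910))/(D(170) + (-15715 - 1*(-23187))) = (-73 + (((7169 + 3225) - 84) + 24564)*(-22981 - 7910))/(2*170 + (-15715 - 1*(-23187))) = (-73 + ((10394 - 84) + 24564)*(-30891))/(340 + (-15715 + 23187)) = (-73 + (10310 + 24564)*(-30891))/(340 + 7472) = (-73 + 34874*(-30891))/7812 = (-73 - 1077292734)*(1/7812) = -1077292807*1/7812 = -1077292807/7812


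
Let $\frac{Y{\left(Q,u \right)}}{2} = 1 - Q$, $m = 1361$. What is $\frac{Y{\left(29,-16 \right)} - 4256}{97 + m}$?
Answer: $- \frac{2156}{729} \approx -2.9575$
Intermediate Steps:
$Y{\left(Q,u \right)} = 2 - 2 Q$ ($Y{\left(Q,u \right)} = 2 \left(1 - Q\right) = 2 - 2 Q$)
$\frac{Y{\left(29,-16 \right)} - 4256}{97 + m} = \frac{\left(2 - 58\right) - 4256}{97 + 1361} = \frac{\left(2 - 58\right) - 4256}{1458} = \left(-56 - 4256\right) \frac{1}{1458} = \left(-4312\right) \frac{1}{1458} = - \frac{2156}{729}$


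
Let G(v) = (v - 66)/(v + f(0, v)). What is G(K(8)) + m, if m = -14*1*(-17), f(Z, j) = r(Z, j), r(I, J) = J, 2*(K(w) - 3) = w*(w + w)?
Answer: 31893/134 ≈ 238.01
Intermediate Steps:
K(w) = 3 + w**2 (K(w) = 3 + (w*(w + w))/2 = 3 + (w*(2*w))/2 = 3 + (2*w**2)/2 = 3 + w**2)
f(Z, j) = j
G(v) = (-66 + v)/(2*v) (G(v) = (v - 66)/(v + v) = (-66 + v)/((2*v)) = (-66 + v)*(1/(2*v)) = (-66 + v)/(2*v))
m = 238 (m = -14*(-17) = 238)
G(K(8)) + m = (-66 + (3 + 8**2))/(2*(3 + 8**2)) + 238 = (-66 + (3 + 64))/(2*(3 + 64)) + 238 = (1/2)*(-66 + 67)/67 + 238 = (1/2)*(1/67)*1 + 238 = 1/134 + 238 = 31893/134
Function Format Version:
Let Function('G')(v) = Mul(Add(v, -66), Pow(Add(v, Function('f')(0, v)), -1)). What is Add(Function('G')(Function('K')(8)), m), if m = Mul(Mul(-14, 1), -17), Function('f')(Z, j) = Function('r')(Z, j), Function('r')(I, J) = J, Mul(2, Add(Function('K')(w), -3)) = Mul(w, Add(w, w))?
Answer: Rational(31893, 134) ≈ 238.01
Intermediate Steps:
Function('K')(w) = Add(3, Pow(w, 2)) (Function('K')(w) = Add(3, Mul(Rational(1, 2), Mul(w, Add(w, w)))) = Add(3, Mul(Rational(1, 2), Mul(w, Mul(2, w)))) = Add(3, Mul(Rational(1, 2), Mul(2, Pow(w, 2)))) = Add(3, Pow(w, 2)))
Function('f')(Z, j) = j
Function('G')(v) = Mul(Rational(1, 2), Pow(v, -1), Add(-66, v)) (Function('G')(v) = Mul(Add(v, -66), Pow(Add(v, v), -1)) = Mul(Add(-66, v), Pow(Mul(2, v), -1)) = Mul(Add(-66, v), Mul(Rational(1, 2), Pow(v, -1))) = Mul(Rational(1, 2), Pow(v, -1), Add(-66, v)))
m = 238 (m = Mul(-14, -17) = 238)
Add(Function('G')(Function('K')(8)), m) = Add(Mul(Rational(1, 2), Pow(Add(3, Pow(8, 2)), -1), Add(-66, Add(3, Pow(8, 2)))), 238) = Add(Mul(Rational(1, 2), Pow(Add(3, 64), -1), Add(-66, Add(3, 64))), 238) = Add(Mul(Rational(1, 2), Pow(67, -1), Add(-66, 67)), 238) = Add(Mul(Rational(1, 2), Rational(1, 67), 1), 238) = Add(Rational(1, 134), 238) = Rational(31893, 134)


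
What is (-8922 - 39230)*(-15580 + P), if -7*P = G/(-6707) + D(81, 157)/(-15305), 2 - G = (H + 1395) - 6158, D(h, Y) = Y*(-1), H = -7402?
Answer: 77008070296796704/102650635 ≈ 7.5020e+8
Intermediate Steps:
D(h, Y) = -Y
G = 12167 (G = 2 - ((-7402 + 1395) - 6158) = 2 - (-6007 - 6158) = 2 - 1*(-12165) = 2 + 12165 = 12167)
P = 26451848/102650635 (P = -(12167/(-6707) - 1*157/(-15305))/7 = -(12167*(-1/6707) - 157*(-1/15305))/7 = -(-12167/6707 + 157/15305)/7 = -⅐*(-185162936/102650635) = 26451848/102650635 ≈ 0.25769)
(-8922 - 39230)*(-15580 + P) = (-8922 - 39230)*(-15580 + 26451848/102650635) = -48152*(-1599270441452/102650635) = 77008070296796704/102650635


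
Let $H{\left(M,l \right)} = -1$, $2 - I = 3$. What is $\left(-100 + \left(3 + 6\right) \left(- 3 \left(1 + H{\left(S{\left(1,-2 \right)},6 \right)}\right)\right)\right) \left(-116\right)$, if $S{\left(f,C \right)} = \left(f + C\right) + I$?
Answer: $11600$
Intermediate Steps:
$I = -1$ ($I = 2 - 3 = -1$)
$S{\left(f,C \right)} = -1 + C + f$ ($S{\left(f,C \right)} = \left(f + C\right) - 1 = \left(C + f\right) - 1 = -1 + C + f$)
$\left(-100 + \left(3 + 6\right) \left(- 3 \left(1 + H{\left(S{\left(1,-2 \right)},6 \right)}\right)\right)\right) \left(-116\right) = \left(-100 + \left(3 + 6\right) \left(- 3 \left(1 - 1\right)\right)\right) \left(-116\right) = \left(-100 + 9 \left(\left(-3\right) 0\right)\right) \left(-116\right) = \left(-100 + 9 \cdot 0\right) \left(-116\right) = \left(-100 + 0\right) \left(-116\right) = \left(-100\right) \left(-116\right) = 11600$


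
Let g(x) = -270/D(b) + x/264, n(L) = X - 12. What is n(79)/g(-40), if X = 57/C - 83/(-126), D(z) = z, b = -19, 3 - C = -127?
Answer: -9331223/12032475 ≈ -0.77550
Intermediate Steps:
C = 130 (C = 3 - 1*(-127) = 3 + 127 = 130)
X = 4493/4095 (X = 57/130 - 83/(-126) = 57*(1/130) - 83*(-1/126) = 57/130 + 83/126 = 4493/4095 ≈ 1.0972)
n(L) = -44647/4095 (n(L) = 4493/4095 - 12 = -44647/4095)
g(x) = 270/19 + x/264 (g(x) = -270/(-19) + x/264 = -270*(-1/19) + x*(1/264) = 270/19 + x/264)
n(79)/g(-40) = -44647/(4095*(270/19 + (1/264)*(-40))) = -44647/(4095*(270/19 - 5/33)) = -44647/(4095*8815/627) = -44647/4095*627/8815 = -9331223/12032475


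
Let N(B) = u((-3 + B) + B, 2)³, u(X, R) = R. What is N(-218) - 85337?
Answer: -85329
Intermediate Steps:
N(B) = 8 (N(B) = 2³ = 8)
N(-218) - 85337 = 8 - 85337 = -85329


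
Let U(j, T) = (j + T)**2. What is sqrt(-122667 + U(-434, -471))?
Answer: sqrt(696358) ≈ 834.48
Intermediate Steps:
U(j, T) = (T + j)**2
sqrt(-122667 + U(-434, -471)) = sqrt(-122667 + (-471 - 434)**2) = sqrt(-122667 + (-905)**2) = sqrt(-122667 + 819025) = sqrt(696358)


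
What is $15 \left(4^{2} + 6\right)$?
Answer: $330$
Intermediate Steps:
$15 \left(4^{2} + 6\right) = 15 \left(16 + 6\right) = 15 \cdot 22 = 330$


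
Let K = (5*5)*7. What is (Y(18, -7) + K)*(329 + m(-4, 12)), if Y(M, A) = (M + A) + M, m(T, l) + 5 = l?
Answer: 68544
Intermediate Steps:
m(T, l) = -5 + l
K = 175 (K = 25*7 = 175)
Y(M, A) = A + 2*M (Y(M, A) = (A + M) + M = A + 2*M)
(Y(18, -7) + K)*(329 + m(-4, 12)) = ((-7 + 2*18) + 175)*(329 + (-5 + 12)) = ((-7 + 36) + 175)*(329 + 7) = (29 + 175)*336 = 204*336 = 68544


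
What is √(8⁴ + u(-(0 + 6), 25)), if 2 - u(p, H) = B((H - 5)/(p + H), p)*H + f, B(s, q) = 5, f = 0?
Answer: √3973 ≈ 63.032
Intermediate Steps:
u(p, H) = 2 - 5*H (u(p, H) = 2 - (5*H + 0) = 2 - 5*H)
√(8⁴ + u(-(0 + 6), 25)) = √(8⁴ + (2 - 5*25)) = √(4096 + (2 - 125)) = √(4096 - 123) = √3973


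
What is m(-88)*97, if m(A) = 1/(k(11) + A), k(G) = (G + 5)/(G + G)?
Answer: -1067/960 ≈ -1.1115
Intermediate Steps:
k(G) = (5 + G)/(2*G) (k(G) = (5 + G)/((2*G)) = (5 + G)*(1/(2*G)) = (5 + G)/(2*G))
m(A) = 1/(8/11 + A) (m(A) = 1/((1/2)*(5 + 11)/11 + A) = 1/((1/2)*(1/11)*16 + A) = 1/(8/11 + A))
m(-88)*97 = (11/(8 + 11*(-88)))*97 = (11/(8 - 968))*97 = (11/(-960))*97 = (11*(-1/960))*97 = -11/960*97 = -1067/960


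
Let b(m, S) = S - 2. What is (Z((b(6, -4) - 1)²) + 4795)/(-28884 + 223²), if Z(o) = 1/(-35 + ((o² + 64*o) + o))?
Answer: 26617046/115710595 ≈ 0.23003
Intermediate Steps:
b(m, S) = -2 + S
Z(o) = 1/(-35 + o² + 65*o) (Z(o) = 1/(-35 + (o² + 65*o)) = 1/(-35 + o² + 65*o))
(Z((b(6, -4) - 1)²) + 4795)/(-28884 + 223²) = (1/(-35 + (((-2 - 4) - 1)²)² + 65*((-2 - 4) - 1)²) + 4795)/(-28884 + 223²) = (1/(-35 + ((-6 - 1)²)² + 65*(-6 - 1)²) + 4795)/(-28884 + 49729) = (1/(-35 + ((-7)²)² + 65*(-7)²) + 4795)/20845 = (1/(-35 + 49² + 65*49) + 4795)*(1/20845) = (1/(-35 + 2401 + 3185) + 4795)*(1/20845) = (1/5551 + 4795)*(1/20845) = (26617046/5551)*(1/20845) = 26617046/115710595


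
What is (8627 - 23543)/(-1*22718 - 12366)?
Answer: 3729/8771 ≈ 0.42515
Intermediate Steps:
(8627 - 23543)/(-1*22718 - 12366) = -14916/(-22718 - 12366) = -14916/(-35084) = -14916*(-1/35084) = 3729/8771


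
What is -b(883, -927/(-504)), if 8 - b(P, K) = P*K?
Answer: 90501/56 ≈ 1616.1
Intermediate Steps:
b(P, K) = 8 - K*P (b(P, K) = 8 - P*K = 8 - K*P)
-b(883, -927/(-504)) = -(8 - 1*(-927/(-504))*883) = -(8 - 1*(-927*(-1/504))*883) = -(8 - 1*103/56*883) = -(8 - 90949/56) = -1*(-90501/56) = 90501/56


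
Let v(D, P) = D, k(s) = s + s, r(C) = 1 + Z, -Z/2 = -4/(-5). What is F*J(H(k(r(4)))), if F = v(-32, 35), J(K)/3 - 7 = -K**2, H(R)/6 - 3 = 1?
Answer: 54624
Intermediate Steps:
Z = -8/5 (Z = -(-8)/(-5) = -(-8)*(-1)/5 = -2*4/5 = -8/5 ≈ -1.6000)
r(C) = -3/5 (r(C) = 1 - 8/5 = -3/5)
k(s) = 2*s
H(R) = 24 (H(R) = 18 + 6*1 = 18 + 6 = 24)
J(K) = 21 - 3*K**2 (J(K) = 21 + 3*(-K**2) = 21 - 3*K**2)
F = -32
F*J(H(k(r(4)))) = -32*(21 - 3*24**2) = -32*(21 - 3*576) = -32*(21 - 1728) = -32*(-1707) = 54624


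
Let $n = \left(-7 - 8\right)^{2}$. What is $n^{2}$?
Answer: $50625$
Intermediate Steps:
$n = 225$ ($n = \left(-15\right)^{2} = 225$)
$n^{2} = 225^{2} = 50625$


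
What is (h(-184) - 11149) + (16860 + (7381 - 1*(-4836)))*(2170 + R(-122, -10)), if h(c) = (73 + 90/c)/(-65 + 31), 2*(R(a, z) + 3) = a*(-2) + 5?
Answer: 208383588781/3128 ≈ 6.6619e+7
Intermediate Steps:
R(a, z) = -½ - a (R(a, z) = -3 + (a*(-2) + 5)/2 = -3 + (-2*a + 5)/2 = -3 + (5 - 2*a)/2 = -3 + (5/2 - a) = -½ - a)
h(c) = -73/34 - 45/(17*c) (h(c) = (73 + 90/c)/(-34) = (73 + 90/c)*(-1/34) = -73/34 - 45/(17*c))
(h(-184) - 11149) + (16860 + (7381 - 1*(-4836)))*(2170 + R(-122, -10)) = ((1/34)*(-90 - 73*(-184))/(-184) - 11149) + (16860 + (7381 - 1*(-4836)))*(2170 + (-½ - 1*(-122))) = ((1/34)*(-1/184)*(-90 + 13432) - 11149) + (16860 + (7381 + 4836))*(2170 + (-½ + 122)) = ((1/34)*(-1/184)*13342 - 11149) + (16860 + 12217)*(2170 + 243/2) = (-6671/3128 - 11149) + 29077*(4583/2) = -34880743/3128 + 133259891/2 = 208383588781/3128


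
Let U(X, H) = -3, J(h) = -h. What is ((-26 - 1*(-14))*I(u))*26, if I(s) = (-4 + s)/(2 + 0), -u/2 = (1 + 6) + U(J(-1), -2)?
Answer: 1872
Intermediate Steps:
u = -8 (u = -2*((1 + 6) - 3) = -2*(7 - 3) = -2*4 = -8)
I(s) = -2 + s/2 (I(s) = (-4 + s)/2 = (-4 + s)*(½) = -2 + s/2)
((-26 - 1*(-14))*I(u))*26 = ((-26 - 1*(-14))*(-2 + (½)*(-8)))*26 = ((-26 + 14)*(-2 - 4))*26 = -12*(-6)*26 = 72*26 = 1872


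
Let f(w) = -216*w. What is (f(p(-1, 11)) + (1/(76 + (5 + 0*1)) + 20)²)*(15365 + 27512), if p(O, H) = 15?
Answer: -798798467123/6561 ≈ -1.2175e+8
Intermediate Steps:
(f(p(-1, 11)) + (1/(76 + (5 + 0*1)) + 20)²)*(15365 + 27512) = (-216*15 + (1/(76 + (5 + 0*1)) + 20)²)*(15365 + 27512) = (-3240 + (1/(76 + (5 + 0)) + 20)²)*42877 = (-3240 + (1/(76 + 5) + 20)²)*42877 = (-3240 + (1/81 + 20)²)*42877 = (-3240 + (1621/81)²)*42877 = (-3240 + 2627641/6561)*42877 = -18629999/6561*42877 = -798798467123/6561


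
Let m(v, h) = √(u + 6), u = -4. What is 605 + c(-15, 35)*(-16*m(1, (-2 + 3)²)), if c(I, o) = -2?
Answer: 605 + 32*√2 ≈ 650.25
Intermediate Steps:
m(v, h) = √2 (m(v, h) = √(-4 + 6) = √2)
605 + c(-15, 35)*(-16*m(1, (-2 + 3)²)) = 605 - (-32)*√2 = 605 + 32*√2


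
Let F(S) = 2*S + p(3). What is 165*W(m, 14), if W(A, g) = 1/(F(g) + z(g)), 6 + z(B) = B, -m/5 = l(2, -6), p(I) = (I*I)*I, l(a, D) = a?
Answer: 55/21 ≈ 2.6190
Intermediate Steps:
p(I) = I³ (p(I) = I²*I = I³)
m = -10 (m = -5*2 = -10)
z(B) = -6 + B
F(S) = 27 + 2*S (F(S) = 2*S + 3³ = 2*S + 27 = 27 + 2*S)
W(A, g) = 1/(21 + 3*g) (W(A, g) = 1/((27 + 2*g) + (-6 + g)) = 1/(21 + 3*g))
165*W(m, 14) = 165*(1/(3*(7 + 14))) = 165*((⅓)/21) = 165*((⅓)*(1/21)) = 165*(1/63) = 55/21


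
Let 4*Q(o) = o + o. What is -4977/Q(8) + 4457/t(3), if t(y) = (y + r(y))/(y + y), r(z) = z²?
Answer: 3937/4 ≈ 984.25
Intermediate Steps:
Q(o) = o/2 (Q(o) = (o + o)/4 = (2*o)/4 = o/2)
t(y) = (y + y²)/(2*y) (t(y) = (y + y²)/(y + y) = (y + y²)/((2*y)) = (1/(2*y))*(y + y²) = (y + y²)/(2*y))
-4977/Q(8) + 4457/t(3) = -4977/((½)*8) + 4457/(½ + (½)*3) = -4977/4 + 4457/(½ + 3/2) = -4977*¼ + 4457/2 = -4977/4 + 4457*(½) = -4977/4 + 4457/2 = 3937/4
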